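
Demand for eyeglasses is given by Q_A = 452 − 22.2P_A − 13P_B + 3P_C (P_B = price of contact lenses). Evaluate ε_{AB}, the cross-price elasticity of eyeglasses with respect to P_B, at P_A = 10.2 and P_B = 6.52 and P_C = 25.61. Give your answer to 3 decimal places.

-0.389

At P_A = 10.2 and P_B = 6.52 and P_C = 25.61: Q_A = 217.63.
∂Q_A/∂P_B = -13.
ε = (∂Q_A/∂P_B)(P_B/Q_A) = -13 × (6.52/217.63) ≈ -0.389.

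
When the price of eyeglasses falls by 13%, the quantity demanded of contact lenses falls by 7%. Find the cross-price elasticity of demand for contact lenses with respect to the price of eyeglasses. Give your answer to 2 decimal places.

ε = (%ΔQ of contact lenses) / (%ΔP of eyeglasses) = (-7%) / (-13%) ≈ 0.54.
Positive cross-price elasticity: substitutes.

0.54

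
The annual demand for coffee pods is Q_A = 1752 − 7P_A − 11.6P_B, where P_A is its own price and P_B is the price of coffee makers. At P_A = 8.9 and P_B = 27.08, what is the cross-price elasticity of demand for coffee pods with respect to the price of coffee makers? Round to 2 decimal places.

At P_A = 8.9 and P_B = 27.08: Q_A = 1375.572.
∂Q_A/∂P_B = -11.6.
ε = (∂Q_A/∂P_B)(P_B/Q_A) = -11.6 × (27.08/1375.572) ≈ -0.23.
Since ε < 0, coffee pods and coffee makers are complements.

-0.23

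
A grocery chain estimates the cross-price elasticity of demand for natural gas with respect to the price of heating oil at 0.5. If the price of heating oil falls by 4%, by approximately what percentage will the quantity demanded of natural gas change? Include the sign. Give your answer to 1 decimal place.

-2.0%

%ΔQ ≈ ε × %ΔP of heating oil = 0.5 × (-4%) = -2.0%.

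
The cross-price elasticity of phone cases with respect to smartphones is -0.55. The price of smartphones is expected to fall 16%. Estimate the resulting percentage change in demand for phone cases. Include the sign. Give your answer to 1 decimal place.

8.8%

%ΔQ ≈ ε × %ΔP of smartphones = -0.55 × (-16%) = 8.8%.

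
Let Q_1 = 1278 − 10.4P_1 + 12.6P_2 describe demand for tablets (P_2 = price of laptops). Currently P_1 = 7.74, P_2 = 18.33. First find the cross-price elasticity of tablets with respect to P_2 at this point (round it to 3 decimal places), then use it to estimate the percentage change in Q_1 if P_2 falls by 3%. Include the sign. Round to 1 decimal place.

-0.5%

At P_1 = 7.74, P_2 = 18.33: Q_1 = 1428.462.
∂Q_1/∂P_2 = 12.6.
ε = (∂Q_1/∂P_2)(P_2/Q_1) = 12.6000 × 18.33/1428.462 ≈ 0.162.
%ΔQ_1 ≈ ε × %ΔP_2 = 0.162 × (-3%) = -0.5%.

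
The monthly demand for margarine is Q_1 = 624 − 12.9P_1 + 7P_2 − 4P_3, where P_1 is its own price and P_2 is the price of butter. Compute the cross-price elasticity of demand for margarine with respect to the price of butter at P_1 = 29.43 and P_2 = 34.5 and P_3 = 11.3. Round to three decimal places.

At P_1 = 29.43 and P_2 = 34.5 and P_3 = 11.3: Q_1 = 440.653.
∂Q_1/∂P_2 = 7.
ε = (∂Q_1/∂P_2)(P_2/Q_1) = 7 × (34.5/440.653) ≈ 0.548.

0.548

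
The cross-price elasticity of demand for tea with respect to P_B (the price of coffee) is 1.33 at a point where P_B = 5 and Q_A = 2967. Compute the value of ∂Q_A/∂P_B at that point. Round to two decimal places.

ε = (∂Q_A/∂P_B)·(P_B/Q_A) ⇒ ∂Q_A/∂P_B = ε·Q_A/P_B = 1.33 × 2967/5 ≈ 789.22.

789.22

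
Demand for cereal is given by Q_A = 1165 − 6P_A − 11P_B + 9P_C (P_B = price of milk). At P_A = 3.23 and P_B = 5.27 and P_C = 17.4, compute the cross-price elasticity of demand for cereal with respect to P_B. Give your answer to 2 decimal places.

At P_A = 3.23 and P_B = 5.27 and P_C = 17.4: Q_A = 1244.25.
∂Q_A/∂P_B = -11.
ε = (∂Q_A/∂P_B)(P_B/Q_A) = -11 × (5.27/1244.25) ≈ -0.05.
Since ε < 0, cereal and milk are complements.

-0.05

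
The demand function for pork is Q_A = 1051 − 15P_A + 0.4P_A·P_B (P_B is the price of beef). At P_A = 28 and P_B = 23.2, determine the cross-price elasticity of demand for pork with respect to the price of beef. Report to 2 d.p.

At P_A = 28 and P_B = 23.2: Q_A = 890.84.
∂Q_A/∂P_B = 0.4P_A = 0.4(28) = 11.2000.
ε = (∂Q_A/∂P_B)(P_B/Q_A) = 11.2000 × (23.2/890.84) ≈ 0.29.

0.29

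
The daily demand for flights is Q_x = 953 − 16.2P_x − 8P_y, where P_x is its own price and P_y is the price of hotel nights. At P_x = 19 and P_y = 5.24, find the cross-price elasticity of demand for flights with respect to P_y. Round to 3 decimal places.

At P_x = 19 and P_y = 5.24: Q_x = 603.28.
∂Q_x/∂P_y = -8.
ε = (∂Q_x/∂P_y)(P_y/Q_x) = -8 × (5.24/603.28) ≈ -0.069.
Since ε < 0, flights and hotel nights are complements.

-0.069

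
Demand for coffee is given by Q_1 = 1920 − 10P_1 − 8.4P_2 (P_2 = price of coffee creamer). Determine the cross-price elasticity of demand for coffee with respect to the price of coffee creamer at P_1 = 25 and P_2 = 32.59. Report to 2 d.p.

At P_1 = 25 and P_2 = 32.59: Q_1 = 1396.244.
∂Q_1/∂P_2 = -8.4.
ε = (∂Q_1/∂P_2)(P_2/Q_1) = -8.4 × (32.59/1396.244) ≈ -0.20.

-0.20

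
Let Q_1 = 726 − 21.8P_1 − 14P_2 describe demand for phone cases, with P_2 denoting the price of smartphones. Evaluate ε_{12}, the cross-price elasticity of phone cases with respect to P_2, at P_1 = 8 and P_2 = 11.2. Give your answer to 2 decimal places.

At P_1 = 8 and P_2 = 11.2: Q_1 = 394.8.
∂Q_1/∂P_2 = -14.
ε = (∂Q_1/∂P_2)(P_2/Q_1) = -14 × (11.2/394.8) ≈ -0.40.

-0.40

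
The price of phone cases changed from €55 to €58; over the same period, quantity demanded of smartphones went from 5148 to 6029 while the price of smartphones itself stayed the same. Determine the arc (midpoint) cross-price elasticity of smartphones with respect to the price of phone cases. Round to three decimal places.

2.969

ΔQ_A = 6029 − 5148 = 881; ΔP_B = 58 − 55 = 3.
Midpoints: Q̄_A = 5588.5, P̄_B = 56.50.
ε = (ΔQ_A/Q̄_A)/(ΔP_B/P̄_B) = (881/5588.5)/(3/56.50) ≈ 2.969.
ε > 0: smartphones and phone cases are substitutes.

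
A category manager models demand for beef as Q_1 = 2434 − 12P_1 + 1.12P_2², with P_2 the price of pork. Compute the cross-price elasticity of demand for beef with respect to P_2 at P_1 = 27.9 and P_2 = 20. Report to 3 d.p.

0.352

At P_1 = 27.9 and P_2 = 20: Q_1 = 2547.2.
∂Q_1/∂P_2 = 2.24P_2 = 2.24(20) = 44.8000.
ε = (∂Q_1/∂P_2)(P_2/Q_1) = 44.8000 × (20/2547.2) ≈ 0.352.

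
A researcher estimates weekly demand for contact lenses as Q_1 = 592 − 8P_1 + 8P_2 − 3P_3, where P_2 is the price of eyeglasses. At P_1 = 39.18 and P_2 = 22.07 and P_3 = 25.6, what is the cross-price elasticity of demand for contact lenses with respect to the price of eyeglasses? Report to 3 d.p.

At P_1 = 39.18 and P_2 = 22.07 and P_3 = 25.6: Q_1 = 378.32.
∂Q_1/∂P_2 = 8.
ε = (∂Q_1/∂P_2)(P_2/Q_1) = 8 × (22.07/378.32) ≈ 0.467.

0.467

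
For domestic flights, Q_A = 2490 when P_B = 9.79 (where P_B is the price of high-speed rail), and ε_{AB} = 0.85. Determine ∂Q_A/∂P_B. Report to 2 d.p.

ε = (∂Q_A/∂P_B)·(P_B/Q_A) ⇒ ∂Q_A/∂P_B = ε·Q_A/P_B = 0.85 × 2490/9.79 ≈ 216.19.

216.19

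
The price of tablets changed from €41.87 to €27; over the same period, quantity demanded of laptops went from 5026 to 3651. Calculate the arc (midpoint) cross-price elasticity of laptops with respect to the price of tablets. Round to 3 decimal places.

0.734

ΔQ_A = 3651 − 5026 = -1375; ΔP_B = 27 − 41.87 = -14.87.
Midpoints: Q̄_A = 4338.5, P̄_B = 34.44.
ε = (ΔQ_A/Q̄_A)/(ΔP_B/P̄_B) = (-1375/4338.5)/(-14.87/34.44) ≈ 0.734.
ε > 0: laptops and tablets are substitutes.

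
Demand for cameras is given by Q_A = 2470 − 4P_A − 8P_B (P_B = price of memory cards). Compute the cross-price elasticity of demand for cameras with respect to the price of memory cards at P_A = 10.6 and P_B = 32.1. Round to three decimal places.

At P_A = 10.6 and P_B = 32.1: Q_A = 2170.8.
∂Q_A/∂P_B = -8.
ε = (∂Q_A/∂P_B)(P_B/Q_A) = -8 × (32.1/2170.8) ≈ -0.118.

-0.118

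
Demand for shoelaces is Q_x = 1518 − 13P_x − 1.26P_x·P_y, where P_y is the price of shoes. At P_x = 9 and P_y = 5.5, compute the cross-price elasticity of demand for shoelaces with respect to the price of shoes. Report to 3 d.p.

At P_x = 9 and P_y = 5.5: Q_x = 1338.63.
∂Q_x/∂P_y = -1.26P_x = -1.26(9) = -11.3400.
ε = (∂Q_x/∂P_y)(P_y/Q_x) = -11.3400 × (5.5/1338.63) ≈ -0.047.

-0.047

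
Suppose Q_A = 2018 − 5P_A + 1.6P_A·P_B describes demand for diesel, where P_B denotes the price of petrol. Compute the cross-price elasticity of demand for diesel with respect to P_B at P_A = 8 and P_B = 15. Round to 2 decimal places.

At P_A = 8 and P_B = 15: Q_A = 2170.
∂Q_A/∂P_B = 1.6P_A = 1.6(8) = 12.8000.
ε = (∂Q_A/∂P_B)(P_B/Q_A) = 12.8000 × (15/2170) ≈ 0.09.

0.09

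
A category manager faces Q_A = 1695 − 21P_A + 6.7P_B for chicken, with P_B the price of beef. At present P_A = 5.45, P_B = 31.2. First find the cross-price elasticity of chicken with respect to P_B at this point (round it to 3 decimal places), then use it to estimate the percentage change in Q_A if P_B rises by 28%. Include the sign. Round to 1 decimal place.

At P_A = 5.45, P_B = 31.2: Q_A = 1789.59.
∂Q_A/∂P_B = 6.7.
ε = (∂Q_A/∂P_B)(P_B/Q_A) = 6.7000 × 31.2/1789.59 ≈ 0.117.
%ΔQ_A ≈ ε × %ΔP_B = 0.117 × (28%) = 3.3%.

3.3%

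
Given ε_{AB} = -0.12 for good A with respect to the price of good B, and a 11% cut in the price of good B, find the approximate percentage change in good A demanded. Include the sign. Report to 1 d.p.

%ΔQ ≈ ε × %ΔP of good B = -0.12 × (-11%) = 1.3%.
Demand for good A rises by about 1.3%.

1.3%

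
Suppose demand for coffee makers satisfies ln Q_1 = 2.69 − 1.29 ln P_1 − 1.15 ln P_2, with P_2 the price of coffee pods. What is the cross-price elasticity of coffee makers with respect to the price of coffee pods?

-1.15

In a log-linear (constant-elasticity) demand function, the coefficient on ln P_2 is the cross-price elasticity.
ε = -1.15. Negative, so coffee makers and coffee pods are complements.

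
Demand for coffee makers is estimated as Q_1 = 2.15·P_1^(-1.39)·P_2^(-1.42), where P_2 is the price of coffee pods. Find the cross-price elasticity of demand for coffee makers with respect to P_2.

-1.42

In a log-linear (constant-elasticity) demand function, the coefficient on the exponent of P_2 is the cross-price elasticity.
ε = -1.42. Negative, so coffee makers and coffee pods are complements.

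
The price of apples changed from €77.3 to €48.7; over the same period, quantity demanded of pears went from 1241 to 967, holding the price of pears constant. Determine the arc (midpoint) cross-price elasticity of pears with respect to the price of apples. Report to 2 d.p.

ΔQ_A = 967 − 1241 = -274; ΔP_B = 48.7 − 77.3 = -28.6.
Midpoints: Q̄_A = 1104.0, P̄_B = 63.00.
ε = (ΔQ_A/Q̄_A)/(ΔP_B/P̄_B) = (-274/1104.0)/(-28.6/63.00) ≈ 0.55.
ε > 0: pears and apples are substitutes.

0.55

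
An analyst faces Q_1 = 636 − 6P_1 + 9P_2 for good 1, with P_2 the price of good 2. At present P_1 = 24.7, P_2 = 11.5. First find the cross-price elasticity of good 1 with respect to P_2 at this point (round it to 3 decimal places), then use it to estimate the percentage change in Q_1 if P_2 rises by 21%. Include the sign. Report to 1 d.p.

3.7%

At P_1 = 24.7, P_2 = 11.5: Q_1 = 591.3.
∂Q_1/∂P_2 = 9.
ε = (∂Q_1/∂P_2)(P_2/Q_1) = 9.0000 × 11.5/591.3 ≈ 0.175.
%ΔQ_1 ≈ ε × %ΔP_2 = 0.175 × (21%) = 3.7%.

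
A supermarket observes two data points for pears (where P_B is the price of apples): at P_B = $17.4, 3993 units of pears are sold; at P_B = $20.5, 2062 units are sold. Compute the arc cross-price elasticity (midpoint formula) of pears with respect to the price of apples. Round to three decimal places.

-3.899

ΔQ_A = 2062 − 3993 = -1931; ΔP_B = 20.5 − 17.4 = 3.1.
Midpoints: Q̄_A = 3027.5, P̄_B = 18.95.
ε = (ΔQ_A/Q̄_A)/(ΔP_B/P̄_B) = (-1931/3027.5)/(3.1/18.95) ≈ -3.899.
ε < 0: pears and apples are complements.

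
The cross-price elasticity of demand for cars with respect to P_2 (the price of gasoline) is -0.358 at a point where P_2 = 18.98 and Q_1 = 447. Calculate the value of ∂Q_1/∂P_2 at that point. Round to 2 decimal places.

ε = (∂Q_1/∂P_2)·(P_2/Q_1) ⇒ ∂Q_1/∂P_2 = ε·Q_1/P_2 = -0.358 × 447/18.98 ≈ -8.43.

-8.43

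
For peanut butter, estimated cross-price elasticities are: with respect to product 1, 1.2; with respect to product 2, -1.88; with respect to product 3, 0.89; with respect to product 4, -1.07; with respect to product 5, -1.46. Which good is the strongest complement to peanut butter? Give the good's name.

Complements have ε < 0. The most negative value is -1.88 (product 2).

product 2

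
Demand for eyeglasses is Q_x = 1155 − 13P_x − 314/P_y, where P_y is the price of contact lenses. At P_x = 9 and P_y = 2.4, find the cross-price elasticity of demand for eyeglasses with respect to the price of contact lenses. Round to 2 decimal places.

0.14

At P_x = 9 and P_y = 2.4: Q_x = 907.167.
∂Q_x/∂P_y = 314/P_y² = 54.5139.
ε = (∂Q_x/∂P_y)(P_y/Q_x) = 54.5139 × (2.4/907.167) ≈ 0.14.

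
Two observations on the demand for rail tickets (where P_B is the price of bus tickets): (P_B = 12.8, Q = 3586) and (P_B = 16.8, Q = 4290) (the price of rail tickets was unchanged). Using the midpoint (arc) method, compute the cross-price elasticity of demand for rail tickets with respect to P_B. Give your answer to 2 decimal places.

ΔQ_A = 4290 − 3586 = 704; ΔP_B = 16.8 − 12.8 = 4.
Midpoints: Q̄_A = 3938.0, P̄_B = 14.80.
ε = (ΔQ_A/Q̄_A)/(ΔP_B/P̄_B) = (704/3938.0)/(4/14.80) ≈ 0.66.
ε > 0: rail tickets and bus tickets are substitutes.

0.66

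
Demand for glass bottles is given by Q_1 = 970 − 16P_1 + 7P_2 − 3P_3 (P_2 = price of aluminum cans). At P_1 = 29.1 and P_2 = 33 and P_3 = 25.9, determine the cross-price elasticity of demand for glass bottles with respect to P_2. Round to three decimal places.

0.351

At P_1 = 29.1 and P_2 = 33 and P_3 = 25.9: Q_1 = 657.7.
∂Q_1/∂P_2 = 7.
ε = (∂Q_1/∂P_2)(P_2/Q_1) = 7 × (33/657.7) ≈ 0.351.
Since ε > 0, glass bottles and aluminum cans are substitutes.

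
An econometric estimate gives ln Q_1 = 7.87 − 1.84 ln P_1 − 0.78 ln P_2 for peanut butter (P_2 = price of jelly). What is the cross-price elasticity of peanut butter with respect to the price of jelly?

In a log-linear (constant-elasticity) demand function, the coefficient on ln P_2 is the cross-price elasticity.
ε = -0.78. Negative, so peanut butter and jelly are complements.

-0.78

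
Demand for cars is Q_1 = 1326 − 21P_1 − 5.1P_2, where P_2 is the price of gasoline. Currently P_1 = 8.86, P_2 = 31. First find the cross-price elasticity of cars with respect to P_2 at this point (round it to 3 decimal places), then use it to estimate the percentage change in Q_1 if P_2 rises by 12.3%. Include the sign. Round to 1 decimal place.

-2.0%

At P_1 = 8.86, P_2 = 31: Q_1 = 981.84.
∂Q_1/∂P_2 = -5.1.
ε = (∂Q_1/∂P_2)(P_2/Q_1) = -5.1000 × 31/981.84 ≈ -0.161.
%ΔQ_1 ≈ ε × %ΔP_2 = -0.161 × (12.3%) = -2.0%.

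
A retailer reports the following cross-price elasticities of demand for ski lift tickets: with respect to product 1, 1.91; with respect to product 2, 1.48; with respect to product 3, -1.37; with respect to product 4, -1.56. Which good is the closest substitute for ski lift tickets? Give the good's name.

product 1

Substitutes have ε > 0. Among the positive values, 1.91 (product 1) is largest.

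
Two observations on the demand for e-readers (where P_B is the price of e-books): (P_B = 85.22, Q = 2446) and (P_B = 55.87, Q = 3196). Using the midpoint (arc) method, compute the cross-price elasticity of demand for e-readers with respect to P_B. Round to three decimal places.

ΔQ_A = 3196 − 2446 = 750; ΔP_B = 55.87 − 85.22 = -29.35.
Midpoints: Q̄_A = 2821.0, P̄_B = 70.55.
ε = (ΔQ_A/Q̄_A)/(ΔP_B/P̄_B) = (750/2821.0)/(-29.35/70.55) ≈ -0.639.
ε < 0: e-readers and e-books are complements.

-0.639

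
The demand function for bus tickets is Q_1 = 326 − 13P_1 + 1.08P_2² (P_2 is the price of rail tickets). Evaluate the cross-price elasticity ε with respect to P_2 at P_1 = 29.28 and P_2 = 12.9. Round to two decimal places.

2.87

At P_1 = 29.28 and P_2 = 12.9: Q_1 = 125.083.
∂Q_1/∂P_2 = 2.16P_2 = 2.16(12.9) = 27.8640.
ε = (∂Q_1/∂P_2)(P_2/Q_1) = 27.8640 × (12.9/125.083) ≈ 2.87.
ε > 0: substitutes.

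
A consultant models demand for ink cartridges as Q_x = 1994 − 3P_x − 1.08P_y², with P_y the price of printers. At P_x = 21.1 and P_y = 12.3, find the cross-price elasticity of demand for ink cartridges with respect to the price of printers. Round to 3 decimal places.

-0.185

At P_x = 21.1 and P_y = 12.3: Q_x = 1767.307.
∂Q_x/∂P_y = -2.16P_y = -2.16(12.3) = -26.5680.
ε = (∂Q_x/∂P_y)(P_y/Q_x) = -26.5680 × (12.3/1767.307) ≈ -0.185.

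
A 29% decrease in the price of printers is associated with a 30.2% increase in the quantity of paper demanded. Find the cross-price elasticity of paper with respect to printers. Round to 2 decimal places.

ε = (%ΔQ of paper) / (%ΔP of printers) = (30.2%) / (-29%) ≈ -1.04.
Negative cross-price elasticity: complements.

-1.04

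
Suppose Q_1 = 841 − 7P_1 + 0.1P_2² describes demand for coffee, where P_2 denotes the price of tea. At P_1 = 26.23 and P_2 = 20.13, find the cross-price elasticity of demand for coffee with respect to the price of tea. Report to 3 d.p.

0.116

At P_1 = 26.23 and P_2 = 20.13: Q_1 = 697.912.
∂Q_1/∂P_2 = 0.2P_2 = 0.2(20.13) = 4.0260.
ε = (∂Q_1/∂P_2)(P_2/Q_1) = 4.0260 × (20.13/697.912) ≈ 0.116.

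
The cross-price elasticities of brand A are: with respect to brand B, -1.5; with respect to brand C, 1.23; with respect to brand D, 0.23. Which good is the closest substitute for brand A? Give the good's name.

Substitutes have ε > 0. Among the positive values, 1.23 (brand C) is largest.

brand C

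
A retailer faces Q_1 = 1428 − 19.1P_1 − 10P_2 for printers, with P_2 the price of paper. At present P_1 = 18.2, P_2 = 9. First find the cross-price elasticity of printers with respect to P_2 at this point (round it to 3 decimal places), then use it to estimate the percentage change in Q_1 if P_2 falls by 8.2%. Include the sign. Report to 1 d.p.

At P_1 = 18.2, P_2 = 9: Q_1 = 990.38.
∂Q_1/∂P_2 = -10.
ε = (∂Q_1/∂P_2)(P_2/Q_1) = -10.0000 × 9/990.38 ≈ -0.091.
%ΔQ_1 ≈ ε × %ΔP_2 = -0.091 × (-8.2%) = 0.7%.

0.7%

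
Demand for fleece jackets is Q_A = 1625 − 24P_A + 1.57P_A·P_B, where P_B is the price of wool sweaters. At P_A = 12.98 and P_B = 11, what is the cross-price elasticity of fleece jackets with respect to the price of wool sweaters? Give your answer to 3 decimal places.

0.146

At P_A = 12.98 and P_B = 11: Q_A = 1537.645.
∂Q_A/∂P_B = 1.57P_A = 1.57(12.98) = 20.3786.
ε = (∂Q_A/∂P_B)(P_B/Q_A) = 20.3786 × (11/1537.645) ≈ 0.146.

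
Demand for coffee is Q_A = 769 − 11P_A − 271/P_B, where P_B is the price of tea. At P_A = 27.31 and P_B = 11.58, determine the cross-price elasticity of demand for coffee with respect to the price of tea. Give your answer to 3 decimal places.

0.053

At P_A = 27.31 and P_B = 11.58: Q_A = 445.188.
∂Q_A/∂P_B = 271/P_B² = 2.0209.
ε = (∂Q_A/∂P_B)(P_B/Q_A) = 2.0209 × (11.58/445.188) ≈ 0.053.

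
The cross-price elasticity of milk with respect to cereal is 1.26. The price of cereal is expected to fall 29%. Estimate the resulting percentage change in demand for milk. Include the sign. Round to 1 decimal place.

%ΔQ ≈ ε × %ΔP of cereal = 1.26 × (-29%) = -36.5%.

-36.5%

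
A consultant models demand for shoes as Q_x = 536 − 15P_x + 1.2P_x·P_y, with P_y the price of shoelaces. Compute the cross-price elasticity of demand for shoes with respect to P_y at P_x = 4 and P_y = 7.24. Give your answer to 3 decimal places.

At P_x = 4 and P_y = 7.24: Q_x = 510.752.
∂Q_x/∂P_y = 1.2P_x = 1.2(4) = 4.8000.
ε = (∂Q_x/∂P_y)(P_y/Q_x) = 4.8000 × (7.24/510.752) ≈ 0.068.
ε > 0: substitutes.

0.068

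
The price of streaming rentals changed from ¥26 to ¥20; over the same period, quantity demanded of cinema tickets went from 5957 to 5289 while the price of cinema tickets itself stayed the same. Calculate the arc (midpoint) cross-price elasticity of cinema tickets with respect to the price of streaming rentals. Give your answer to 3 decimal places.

ΔQ_A = 5289 − 5957 = -668; ΔP_B = 20 − 26 = -6.
Midpoints: Q̄_A = 5623.0, P̄_B = 23.00.
ε = (ΔQ_A/Q̄_A)/(ΔP_B/P̄_B) = (-668/5623.0)/(-6/23.00) ≈ 0.455.
ε > 0: cinema tickets and streaming rentals are substitutes.

0.455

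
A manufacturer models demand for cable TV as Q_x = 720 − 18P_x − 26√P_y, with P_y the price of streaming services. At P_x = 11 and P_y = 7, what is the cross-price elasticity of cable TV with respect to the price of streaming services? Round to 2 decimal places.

-0.08

At P_x = 11 and P_y = 7: Q_x = 453.210.
∂Q_x/∂P_y = -26/(2√P_y) = -26/(2√7) = -4.9135.
ε = (∂Q_x/∂P_y)(P_y/Q_x) = -4.9135 × (7/453.210) ≈ -0.08.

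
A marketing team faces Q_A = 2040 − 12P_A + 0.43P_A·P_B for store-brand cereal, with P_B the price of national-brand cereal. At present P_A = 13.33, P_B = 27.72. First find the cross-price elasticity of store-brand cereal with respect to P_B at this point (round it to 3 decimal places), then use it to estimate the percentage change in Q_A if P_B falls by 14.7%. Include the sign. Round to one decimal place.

-1.1%

At P_A = 13.33, P_B = 27.72: Q_A = 2038.928.
∂Q_A/∂P_B = 0.43P_A = 5.7319.
ε = (∂Q_A/∂P_B)(P_B/Q_A) = 5.7319 × 27.72/2038.928 ≈ 0.078.
%ΔQ_A ≈ ε × %ΔP_B = 0.078 × (-14.7%) = -1.1%.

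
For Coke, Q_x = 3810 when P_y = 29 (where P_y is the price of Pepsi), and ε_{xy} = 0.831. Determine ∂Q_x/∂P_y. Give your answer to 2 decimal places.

ε = (∂Q_x/∂P_y)·(P_y/Q_x) ⇒ ∂Q_x/∂P_y = ε·Q_x/P_y = 0.831 × 3810/29 ≈ 109.18.

109.18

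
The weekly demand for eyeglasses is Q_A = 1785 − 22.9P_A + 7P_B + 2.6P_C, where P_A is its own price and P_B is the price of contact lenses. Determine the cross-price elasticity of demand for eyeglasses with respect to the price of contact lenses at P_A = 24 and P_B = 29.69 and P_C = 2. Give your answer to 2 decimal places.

At P_A = 24 and P_B = 29.69 and P_C = 2: Q_A = 1448.43.
∂Q_A/∂P_B = 7.
ε = (∂Q_A/∂P_B)(P_B/Q_A) = 7 × (29.69/1448.43) ≈ 0.14.
Since ε > 0, eyeglasses and contact lenses are substitutes.

0.14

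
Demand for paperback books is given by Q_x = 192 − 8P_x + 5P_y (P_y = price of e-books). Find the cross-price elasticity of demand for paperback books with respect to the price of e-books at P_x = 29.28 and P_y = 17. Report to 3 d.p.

1.988

At P_x = 29.28 and P_y = 17: Q_x = 42.76.
∂Q_x/∂P_y = 5.
ε = (∂Q_x/∂P_y)(P_y/Q_x) = 5 × (17/42.76) ≈ 1.988.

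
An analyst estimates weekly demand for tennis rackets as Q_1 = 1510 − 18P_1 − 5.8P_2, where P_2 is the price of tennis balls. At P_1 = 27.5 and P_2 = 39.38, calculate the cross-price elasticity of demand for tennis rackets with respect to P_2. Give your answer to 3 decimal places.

-0.290

At P_1 = 27.5 and P_2 = 39.38: Q_1 = 786.596.
∂Q_1/∂P_2 = -5.8.
ε = (∂Q_1/∂P_2)(P_2/Q_1) = -5.8 × (39.38/786.596) ≈ -0.290.
Since ε < 0, tennis rackets and tennis balls are complements.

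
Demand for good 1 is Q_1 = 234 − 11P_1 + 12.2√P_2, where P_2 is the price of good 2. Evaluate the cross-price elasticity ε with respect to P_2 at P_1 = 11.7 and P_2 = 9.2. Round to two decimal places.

At P_1 = 11.7 and P_2 = 9.2: Q_1 = 142.304.
∂Q_1/∂P_2 = 12.2/(2√P_2) = 12.2/(2√9.2) = 2.0111.
ε = (∂Q_1/∂P_2)(P_2/Q_1) = 2.0111 × (9.2/142.304) ≈ 0.13.
ε > 0: substitutes.

0.13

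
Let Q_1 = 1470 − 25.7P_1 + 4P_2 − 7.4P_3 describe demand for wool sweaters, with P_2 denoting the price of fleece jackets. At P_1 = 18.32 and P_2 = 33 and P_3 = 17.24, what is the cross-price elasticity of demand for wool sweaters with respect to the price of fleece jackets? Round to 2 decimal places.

0.13

At P_1 = 18.32 and P_2 = 33 and P_3 = 17.24: Q_1 = 1003.6.
∂Q_1/∂P_2 = 4.
ε = (∂Q_1/∂P_2)(P_2/Q_1) = 4 × (33/1003.6) ≈ 0.13.
Since ε > 0, wool sweaters and fleece jackets are substitutes.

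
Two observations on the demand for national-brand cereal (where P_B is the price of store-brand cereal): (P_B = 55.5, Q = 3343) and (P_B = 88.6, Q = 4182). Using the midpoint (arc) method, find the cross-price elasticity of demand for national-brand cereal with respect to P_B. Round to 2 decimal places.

0.49

ΔQ_A = 4182 − 3343 = 839; ΔP_B = 88.6 − 55.5 = 33.1.
Midpoints: Q̄_A = 3762.5, P̄_B = 72.05.
ε = (ΔQ_A/Q̄_A)/(ΔP_B/P̄_B) = (839/3762.5)/(33.1/72.05) ≈ 0.49.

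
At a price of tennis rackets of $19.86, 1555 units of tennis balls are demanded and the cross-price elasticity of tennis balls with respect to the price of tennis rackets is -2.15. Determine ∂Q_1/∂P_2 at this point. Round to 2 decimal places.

-168.34

ε = (∂Q_1/∂P_2)·(P_2/Q_1) ⇒ ∂Q_1/∂P_2 = ε·Q_1/P_2 = -2.15 × 1555/19.86 ≈ -168.34.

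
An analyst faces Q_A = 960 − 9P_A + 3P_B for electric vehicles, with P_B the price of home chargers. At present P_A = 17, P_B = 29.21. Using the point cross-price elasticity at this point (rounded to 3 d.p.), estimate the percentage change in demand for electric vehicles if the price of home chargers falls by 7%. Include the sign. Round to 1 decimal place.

At P_A = 17, P_B = 29.21: Q_A = 894.63.
∂Q_A/∂P_B = 3.
ε = (∂Q_A/∂P_B)(P_B/Q_A) = 3.0000 × 29.21/894.63 ≈ 0.098.
%ΔQ_A ≈ ε × %ΔP_B = 0.098 × (-7%) = -0.7%.

-0.7%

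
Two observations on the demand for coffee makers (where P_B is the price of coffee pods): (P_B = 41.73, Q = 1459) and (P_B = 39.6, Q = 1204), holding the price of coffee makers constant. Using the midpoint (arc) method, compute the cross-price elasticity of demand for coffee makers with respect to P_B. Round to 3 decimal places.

ΔQ_A = 1204 − 1459 = -255; ΔP_B = 39.6 − 41.73 = -2.13.
Midpoints: Q̄_A = 1331.5, P̄_B = 40.66.
ε = (ΔQ_A/Q̄_A)/(ΔP_B/P̄_B) = (-255/1331.5)/(-2.13/40.66) ≈ 3.656.
ε > 0: coffee makers and coffee pods are substitutes.

3.656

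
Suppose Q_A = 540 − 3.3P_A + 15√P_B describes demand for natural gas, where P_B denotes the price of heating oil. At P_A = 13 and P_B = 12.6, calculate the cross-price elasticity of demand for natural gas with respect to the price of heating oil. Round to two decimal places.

At P_A = 13 and P_B = 12.6: Q_A = 550.345.
∂Q_A/∂P_B = 15/(2√P_B) = 15/(2√12.6) = 2.1129.
ε = (∂Q_A/∂P_B)(P_B/Q_A) = 2.1129 × (12.6/550.345) ≈ 0.05.

0.05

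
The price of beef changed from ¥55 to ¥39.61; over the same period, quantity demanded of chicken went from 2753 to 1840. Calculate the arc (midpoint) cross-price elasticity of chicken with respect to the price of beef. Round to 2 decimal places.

ΔQ_A = 1840 − 2753 = -913; ΔP_B = 39.61 − 55 = -15.39.
Midpoints: Q̄_A = 2296.5, P̄_B = 47.30.
ε = (ΔQ_A/Q̄_A)/(ΔP_B/P̄_B) = (-913/2296.5)/(-15.39/47.30) ≈ 1.22.

1.22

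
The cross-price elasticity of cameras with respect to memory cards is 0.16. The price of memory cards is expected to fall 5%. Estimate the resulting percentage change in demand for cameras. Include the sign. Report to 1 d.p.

%ΔQ ≈ ε × %ΔP of memory cards = 0.16 × (-5%) = -0.8%.

-0.8%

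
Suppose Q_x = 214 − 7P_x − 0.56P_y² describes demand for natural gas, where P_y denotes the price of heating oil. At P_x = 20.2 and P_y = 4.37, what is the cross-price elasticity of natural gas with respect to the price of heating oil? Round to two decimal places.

At P_x = 20.2 and P_y = 4.37: Q_x = 61.906.
∂Q_x/∂P_y = -1.12P_y = -1.12(4.37) = -4.8944.
ε = (∂Q_x/∂P_y)(P_y/Q_x) = -4.8944 × (4.37/61.906) ≈ -0.35.

-0.35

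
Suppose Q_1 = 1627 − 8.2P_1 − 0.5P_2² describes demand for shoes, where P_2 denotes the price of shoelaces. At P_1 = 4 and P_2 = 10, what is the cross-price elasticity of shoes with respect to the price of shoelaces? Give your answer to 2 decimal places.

-0.06

At P_1 = 4 and P_2 = 10: Q_1 = 1544.2.
∂Q_1/∂P_2 = -1P_2 = -1(10) = -10.0000.
ε = (∂Q_1/∂P_2)(P_2/Q_1) = -10.0000 × (10/1544.2) ≈ -0.06.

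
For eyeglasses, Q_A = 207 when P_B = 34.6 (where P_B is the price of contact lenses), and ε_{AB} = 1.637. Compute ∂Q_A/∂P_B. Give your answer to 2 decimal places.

9.79

ε = (∂Q_A/∂P_B)·(P_B/Q_A) ⇒ ∂Q_A/∂P_B = ε·Q_A/P_B = 1.637 × 207/34.6 ≈ 9.79.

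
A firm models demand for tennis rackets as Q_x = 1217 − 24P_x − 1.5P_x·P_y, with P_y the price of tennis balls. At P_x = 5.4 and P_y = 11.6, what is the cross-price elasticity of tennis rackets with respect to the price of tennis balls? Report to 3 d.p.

-0.095

At P_x = 5.4 and P_y = 11.6: Q_x = 993.44.
∂Q_x/∂P_y = -1.5P_x = -1.5(5.4) = -8.1000.
ε = (∂Q_x/∂P_y)(P_y/Q_x) = -8.1000 × (11.6/993.44) ≈ -0.095.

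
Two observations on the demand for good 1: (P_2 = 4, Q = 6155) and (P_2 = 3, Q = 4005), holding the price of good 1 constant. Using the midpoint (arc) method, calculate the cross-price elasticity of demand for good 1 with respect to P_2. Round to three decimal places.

1.481

ΔQ_1 = 4005 − 6155 = -2150; ΔP_2 = 3 − 4 = -1.
Midpoints: Q̄_1 = 5080.0, P̄_2 = 3.50.
ε = (ΔQ_1/Q̄_1)/(ΔP_2/P̄_2) = (-2150/5080.0)/(-1/3.50) ≈ 1.481.
ε > 0: good 1 and good 2 are substitutes.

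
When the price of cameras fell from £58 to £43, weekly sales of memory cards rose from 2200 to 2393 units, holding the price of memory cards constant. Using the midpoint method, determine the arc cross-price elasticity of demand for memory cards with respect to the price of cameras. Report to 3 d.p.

-0.283

ΔQ_A = 2393 − 2200 = 193; ΔP_B = 43 − 58 = -15.
Midpoints: Q̄_A = 2296.5, P̄_B = 50.50.
ε = (ΔQ_A/Q̄_A)/(ΔP_B/P̄_B) = (193/2296.5)/(-15/50.50) ≈ -0.283.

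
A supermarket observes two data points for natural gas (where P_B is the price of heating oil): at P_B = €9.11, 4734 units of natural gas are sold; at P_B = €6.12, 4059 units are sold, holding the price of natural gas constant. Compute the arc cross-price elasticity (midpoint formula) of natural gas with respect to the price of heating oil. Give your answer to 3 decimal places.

ΔQ_A = 4059 − 4734 = -675; ΔP_B = 6.12 − 9.11 = -2.99.
Midpoints: Q̄_A = 4396.5, P̄_B = 7.62.
ε = (ΔQ_A/Q̄_A)/(ΔP_B/P̄_B) = (-675/4396.5)/(-2.99/7.62) ≈ 0.391.
ε > 0: natural gas and heating oil are substitutes.

0.391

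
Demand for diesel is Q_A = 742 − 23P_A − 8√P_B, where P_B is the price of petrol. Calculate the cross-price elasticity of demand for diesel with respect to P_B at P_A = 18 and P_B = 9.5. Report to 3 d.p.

-0.041

At P_A = 18 and P_B = 9.5: Q_A = 303.342.
∂Q_A/∂P_B = -8/(2√P_B) = -8/(2√9.5) = -1.2978.
ε = (∂Q_A/∂P_B)(P_B/Q_A) = -1.2978 × (9.5/303.342) ≈ -0.041.
ε < 0: complements.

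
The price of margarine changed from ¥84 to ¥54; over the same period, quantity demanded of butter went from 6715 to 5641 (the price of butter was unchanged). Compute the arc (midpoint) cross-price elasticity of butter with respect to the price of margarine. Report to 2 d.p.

0.40

ΔQ_A = 5641 − 6715 = -1074; ΔP_B = 54 − 84 = -30.
Midpoints: Q̄_A = 6178.0, P̄_B = 69.00.
ε = (ΔQ_A/Q̄_A)/(ΔP_B/P̄_B) = (-1074/6178.0)/(-30/69.00) ≈ 0.40.
ε > 0: butter and margarine are substitutes.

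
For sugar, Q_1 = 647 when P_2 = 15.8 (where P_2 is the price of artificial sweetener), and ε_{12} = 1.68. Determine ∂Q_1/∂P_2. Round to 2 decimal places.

68.79

ε = (∂Q_1/∂P_2)·(P_2/Q_1) ⇒ ∂Q_1/∂P_2 = ε·Q_1/P_2 = 1.68 × 647/15.8 ≈ 68.79.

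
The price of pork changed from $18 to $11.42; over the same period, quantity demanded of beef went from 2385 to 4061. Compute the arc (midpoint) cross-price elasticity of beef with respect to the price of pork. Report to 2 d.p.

-1.16

ΔQ_A = 4061 − 2385 = 1676; ΔP_B = 11.42 − 18 = -6.58.
Midpoints: Q̄_A = 3223.0, P̄_B = 14.71.
ε = (ΔQ_A/Q̄_A)/(ΔP_B/P̄_B) = (1676/3223.0)/(-6.58/14.71) ≈ -1.16.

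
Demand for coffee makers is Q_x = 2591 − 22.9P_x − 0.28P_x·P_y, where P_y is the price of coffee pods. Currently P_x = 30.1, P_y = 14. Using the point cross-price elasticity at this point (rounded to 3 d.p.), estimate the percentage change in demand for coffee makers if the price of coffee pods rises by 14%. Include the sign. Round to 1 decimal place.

-0.9%

At P_x = 30.1, P_y = 14: Q_x = 1783.718.
∂Q_x/∂P_y = -0.28P_x = -8.4280.
ε = (∂Q_x/∂P_y)(P_y/Q_x) = -8.4280 × 14/1783.718 ≈ -0.066.
%ΔQ_x ≈ ε × %ΔP_y = -0.066 × (14%) = -0.9%.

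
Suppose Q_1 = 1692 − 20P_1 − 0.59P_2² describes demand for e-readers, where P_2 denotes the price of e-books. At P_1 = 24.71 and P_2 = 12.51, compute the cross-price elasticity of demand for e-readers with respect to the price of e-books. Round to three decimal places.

At P_1 = 24.71 and P_2 = 12.51: Q_1 = 1105.465.
∂Q_1/∂P_2 = -1.18P_2 = -1.18(12.51) = -14.7618.
ε = (∂Q_1/∂P_2)(P_2/Q_1) = -14.7618 × (12.51/1105.465) ≈ -0.167.
ε < 0: complements.

-0.167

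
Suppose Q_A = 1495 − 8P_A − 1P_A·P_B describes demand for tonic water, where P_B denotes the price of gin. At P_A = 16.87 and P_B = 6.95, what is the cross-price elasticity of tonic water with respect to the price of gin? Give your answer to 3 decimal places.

At P_A = 16.87 and P_B = 6.95: Q_A = 1242.793.
∂Q_A/∂P_B = -1P_A = -1(16.87) = -16.8700.
ε = (∂Q_A/∂P_B)(P_B/Q_A) = -16.8700 × (6.95/1242.793) ≈ -0.094.
ε < 0: complements.

-0.094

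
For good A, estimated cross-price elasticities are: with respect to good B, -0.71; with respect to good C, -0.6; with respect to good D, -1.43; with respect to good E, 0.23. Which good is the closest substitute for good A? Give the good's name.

good E

Substitutes have ε > 0. Among the positive values, 0.23 (good E) is largest.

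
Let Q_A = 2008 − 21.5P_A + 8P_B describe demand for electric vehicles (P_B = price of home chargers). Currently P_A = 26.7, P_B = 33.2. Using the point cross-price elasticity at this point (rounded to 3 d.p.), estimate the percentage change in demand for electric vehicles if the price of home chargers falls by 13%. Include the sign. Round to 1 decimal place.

At P_A = 26.7, P_B = 33.2: Q_A = 1699.55.
∂Q_A/∂P_B = 8.
ε = (∂Q_A/∂P_B)(P_B/Q_A) = 8.0000 × 33.2/1699.55 ≈ 0.156.
%ΔQ_A ≈ ε × %ΔP_B = 0.156 × (-13%) = -2.0%.

-2.0%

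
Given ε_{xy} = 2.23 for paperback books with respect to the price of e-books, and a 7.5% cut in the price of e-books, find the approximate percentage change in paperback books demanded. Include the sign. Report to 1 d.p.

%ΔQ ≈ ε × %ΔP of e-books = 2.23 × (-7.5%) = -16.7%.
Demand for paperback books falls by about 16.7%.

-16.7%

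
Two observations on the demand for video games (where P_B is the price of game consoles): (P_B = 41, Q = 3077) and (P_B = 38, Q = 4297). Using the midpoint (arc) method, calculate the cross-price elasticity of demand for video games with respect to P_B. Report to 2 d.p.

ΔQ_A = 4297 − 3077 = 1220; ΔP_B = 38 − 41 = -3.
Midpoints: Q̄_A = 3687.0, P̄_B = 39.50.
ε = (ΔQ_A/Q̄_A)/(ΔP_B/P̄_B) = (1220/3687.0)/(-3/39.50) ≈ -4.36.
ε < 0: video games and game consoles are complements.

-4.36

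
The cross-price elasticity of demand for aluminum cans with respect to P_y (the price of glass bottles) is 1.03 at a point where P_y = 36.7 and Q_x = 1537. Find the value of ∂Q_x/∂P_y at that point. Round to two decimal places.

43.14

ε = (∂Q_x/∂P_y)·(P_y/Q_x) ⇒ ∂Q_x/∂P_y = ε·Q_x/P_y = 1.03 × 1537/36.7 ≈ 43.14.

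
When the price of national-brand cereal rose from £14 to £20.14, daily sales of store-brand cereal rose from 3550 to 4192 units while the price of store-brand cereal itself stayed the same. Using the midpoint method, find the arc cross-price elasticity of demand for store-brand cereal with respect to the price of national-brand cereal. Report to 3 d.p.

ΔQ_A = 4192 − 3550 = 642; ΔP_B = 20.14 − 14 = 6.14.
Midpoints: Q̄_A = 3871.0, P̄_B = 17.07.
ε = (ΔQ_A/Q̄_A)/(ΔP_B/P̄_B) = (642/3871.0)/(6.14/17.07) ≈ 0.461.

0.461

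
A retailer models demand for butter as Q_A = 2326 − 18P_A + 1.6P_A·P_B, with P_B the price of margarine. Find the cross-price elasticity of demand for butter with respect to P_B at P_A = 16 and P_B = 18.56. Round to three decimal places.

0.189

At P_A = 16 and P_B = 18.56: Q_A = 2513.136.
∂Q_A/∂P_B = 1.6P_A = 1.6(16) = 25.6000.
ε = (∂Q_A/∂P_B)(P_B/Q_A) = 25.6000 × (18.56/2513.136) ≈ 0.189.
ε > 0: substitutes.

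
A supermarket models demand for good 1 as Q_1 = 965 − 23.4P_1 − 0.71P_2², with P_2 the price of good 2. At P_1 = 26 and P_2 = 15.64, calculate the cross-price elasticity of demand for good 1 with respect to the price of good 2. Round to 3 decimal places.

At P_1 = 26 and P_2 = 15.64: Q_1 = 182.927.
∂Q_1/∂P_2 = -1.42P_2 = -1.42(15.64) = -22.2088.
ε = (∂Q_1/∂P_2)(P_2/Q_1) = -22.2088 × (15.64/182.927) ≈ -1.899.
ε < 0: complements.

-1.899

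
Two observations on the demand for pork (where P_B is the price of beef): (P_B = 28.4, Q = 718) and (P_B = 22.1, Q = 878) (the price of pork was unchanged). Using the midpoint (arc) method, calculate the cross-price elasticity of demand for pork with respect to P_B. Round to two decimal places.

-0.80

ΔQ_A = 878 − 718 = 160; ΔP_B = 22.1 − 28.4 = -6.3.
Midpoints: Q̄_A = 798.0, P̄_B = 25.25.
ε = (ΔQ_A/Q̄_A)/(ΔP_B/P̄_B) = (160/798.0)/(-6.3/25.25) ≈ -0.80.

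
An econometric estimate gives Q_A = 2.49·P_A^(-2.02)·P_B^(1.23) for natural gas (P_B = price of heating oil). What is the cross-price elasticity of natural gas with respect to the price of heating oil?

In a log-linear (constant-elasticity) demand function, the coefficient on the exponent of P_B is the cross-price elasticity.
ε = 1.23. Positive, so natural gas and heating oil are substitutes.

1.23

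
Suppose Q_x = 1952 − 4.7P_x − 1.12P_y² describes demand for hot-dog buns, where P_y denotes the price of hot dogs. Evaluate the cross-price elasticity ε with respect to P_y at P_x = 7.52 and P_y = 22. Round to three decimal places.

-0.789

At P_x = 7.52 and P_y = 22: Q_x = 1374.576.
∂Q_x/∂P_y = -2.24P_y = -2.24(22) = -49.2800.
ε = (∂Q_x/∂P_y)(P_y/Q_x) = -49.2800 × (22/1374.576) ≈ -0.789.
ε < 0: complements.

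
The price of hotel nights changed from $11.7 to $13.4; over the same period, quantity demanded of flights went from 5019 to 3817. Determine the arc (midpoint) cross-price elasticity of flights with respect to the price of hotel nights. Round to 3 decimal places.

ΔQ_A = 3817 − 5019 = -1202; ΔP_B = 13.4 − 11.7 = 1.7.
Midpoints: Q̄_A = 4418.0, P̄_B = 12.55.
ε = (ΔQ_A/Q̄_A)/(ΔP_B/P̄_B) = (-1202/4418.0)/(1.7/12.55) ≈ -2.009.

-2.009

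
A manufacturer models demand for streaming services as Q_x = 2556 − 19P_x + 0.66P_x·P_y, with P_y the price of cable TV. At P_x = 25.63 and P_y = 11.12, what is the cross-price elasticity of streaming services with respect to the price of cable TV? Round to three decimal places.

0.083

At P_x = 25.63 and P_y = 11.12: Q_x = 2257.134.
∂Q_x/∂P_y = 0.66P_x = 0.66(25.63) = 16.9158.
ε = (∂Q_x/∂P_y)(P_y/Q_x) = 16.9158 × (11.12/2257.134) ≈ 0.083.
ε > 0: substitutes.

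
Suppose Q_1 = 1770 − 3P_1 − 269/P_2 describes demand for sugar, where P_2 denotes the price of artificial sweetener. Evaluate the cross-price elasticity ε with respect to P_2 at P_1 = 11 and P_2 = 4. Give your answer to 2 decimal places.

0.04

At P_1 = 11 and P_2 = 4: Q_1 = 1669.75.
∂Q_1/∂P_2 = 269/P_2² = 16.8125.
ε = (∂Q_1/∂P_2)(P_2/Q_1) = 16.8125 × (4/1669.75) ≈ 0.04.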